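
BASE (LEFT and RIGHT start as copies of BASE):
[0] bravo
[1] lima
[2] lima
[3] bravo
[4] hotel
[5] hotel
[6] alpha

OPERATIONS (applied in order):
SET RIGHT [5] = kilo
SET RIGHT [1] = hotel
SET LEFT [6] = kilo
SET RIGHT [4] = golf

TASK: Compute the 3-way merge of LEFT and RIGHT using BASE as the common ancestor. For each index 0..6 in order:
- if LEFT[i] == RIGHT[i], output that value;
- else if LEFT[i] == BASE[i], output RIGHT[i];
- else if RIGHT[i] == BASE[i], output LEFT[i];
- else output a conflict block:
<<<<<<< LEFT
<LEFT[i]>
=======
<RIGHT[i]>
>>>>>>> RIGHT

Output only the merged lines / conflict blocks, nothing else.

Final LEFT:  [bravo, lima, lima, bravo, hotel, hotel, kilo]
Final RIGHT: [bravo, hotel, lima, bravo, golf, kilo, alpha]
i=0: L=bravo R=bravo -> agree -> bravo
i=1: L=lima=BASE, R=hotel -> take RIGHT -> hotel
i=2: L=lima R=lima -> agree -> lima
i=3: L=bravo R=bravo -> agree -> bravo
i=4: L=hotel=BASE, R=golf -> take RIGHT -> golf
i=5: L=hotel=BASE, R=kilo -> take RIGHT -> kilo
i=6: L=kilo, R=alpha=BASE -> take LEFT -> kilo

Answer: bravo
hotel
lima
bravo
golf
kilo
kilo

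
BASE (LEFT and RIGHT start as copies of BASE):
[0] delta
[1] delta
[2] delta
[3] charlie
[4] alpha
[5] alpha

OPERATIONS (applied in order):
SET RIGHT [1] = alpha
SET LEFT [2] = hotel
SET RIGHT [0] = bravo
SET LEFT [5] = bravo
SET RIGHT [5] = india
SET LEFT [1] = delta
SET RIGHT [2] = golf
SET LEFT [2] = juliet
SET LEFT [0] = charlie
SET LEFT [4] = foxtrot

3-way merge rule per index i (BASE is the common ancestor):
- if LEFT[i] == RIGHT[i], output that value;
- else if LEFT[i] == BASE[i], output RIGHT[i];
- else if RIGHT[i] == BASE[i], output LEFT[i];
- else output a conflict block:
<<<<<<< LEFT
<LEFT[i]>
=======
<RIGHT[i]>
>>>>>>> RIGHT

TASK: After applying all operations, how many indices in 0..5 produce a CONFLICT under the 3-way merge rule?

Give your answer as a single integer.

Answer: 3

Derivation:
Final LEFT:  [charlie, delta, juliet, charlie, foxtrot, bravo]
Final RIGHT: [bravo, alpha, golf, charlie, alpha, india]
i=0: BASE=delta L=charlie R=bravo all differ -> CONFLICT
i=1: L=delta=BASE, R=alpha -> take RIGHT -> alpha
i=2: BASE=delta L=juliet R=golf all differ -> CONFLICT
i=3: L=charlie R=charlie -> agree -> charlie
i=4: L=foxtrot, R=alpha=BASE -> take LEFT -> foxtrot
i=5: BASE=alpha L=bravo R=india all differ -> CONFLICT
Conflict count: 3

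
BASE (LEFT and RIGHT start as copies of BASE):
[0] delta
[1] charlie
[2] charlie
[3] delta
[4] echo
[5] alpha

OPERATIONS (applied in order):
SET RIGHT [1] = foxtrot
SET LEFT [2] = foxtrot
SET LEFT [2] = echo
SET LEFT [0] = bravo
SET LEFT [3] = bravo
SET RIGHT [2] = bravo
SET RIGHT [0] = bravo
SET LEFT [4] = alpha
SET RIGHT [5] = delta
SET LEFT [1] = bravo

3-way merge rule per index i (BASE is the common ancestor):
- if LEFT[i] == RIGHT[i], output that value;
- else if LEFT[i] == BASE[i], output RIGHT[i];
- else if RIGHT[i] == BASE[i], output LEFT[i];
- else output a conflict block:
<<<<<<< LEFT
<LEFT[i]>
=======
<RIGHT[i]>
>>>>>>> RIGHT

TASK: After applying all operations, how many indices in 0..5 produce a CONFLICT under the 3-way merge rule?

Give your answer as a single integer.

Final LEFT:  [bravo, bravo, echo, bravo, alpha, alpha]
Final RIGHT: [bravo, foxtrot, bravo, delta, echo, delta]
i=0: L=bravo R=bravo -> agree -> bravo
i=1: BASE=charlie L=bravo R=foxtrot all differ -> CONFLICT
i=2: BASE=charlie L=echo R=bravo all differ -> CONFLICT
i=3: L=bravo, R=delta=BASE -> take LEFT -> bravo
i=4: L=alpha, R=echo=BASE -> take LEFT -> alpha
i=5: L=alpha=BASE, R=delta -> take RIGHT -> delta
Conflict count: 2

Answer: 2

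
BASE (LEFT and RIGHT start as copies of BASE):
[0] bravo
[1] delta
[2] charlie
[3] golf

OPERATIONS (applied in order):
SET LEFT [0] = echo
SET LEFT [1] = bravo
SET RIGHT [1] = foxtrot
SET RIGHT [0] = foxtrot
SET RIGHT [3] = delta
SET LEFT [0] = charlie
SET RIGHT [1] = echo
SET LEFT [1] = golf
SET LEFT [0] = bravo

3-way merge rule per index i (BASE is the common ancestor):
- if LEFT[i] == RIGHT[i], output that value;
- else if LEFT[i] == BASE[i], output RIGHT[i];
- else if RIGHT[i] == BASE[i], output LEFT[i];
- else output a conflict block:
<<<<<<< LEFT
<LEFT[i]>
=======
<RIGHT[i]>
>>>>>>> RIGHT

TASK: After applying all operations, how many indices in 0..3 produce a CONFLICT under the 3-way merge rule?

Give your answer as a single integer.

Answer: 1

Derivation:
Final LEFT:  [bravo, golf, charlie, golf]
Final RIGHT: [foxtrot, echo, charlie, delta]
i=0: L=bravo=BASE, R=foxtrot -> take RIGHT -> foxtrot
i=1: BASE=delta L=golf R=echo all differ -> CONFLICT
i=2: L=charlie R=charlie -> agree -> charlie
i=3: L=golf=BASE, R=delta -> take RIGHT -> delta
Conflict count: 1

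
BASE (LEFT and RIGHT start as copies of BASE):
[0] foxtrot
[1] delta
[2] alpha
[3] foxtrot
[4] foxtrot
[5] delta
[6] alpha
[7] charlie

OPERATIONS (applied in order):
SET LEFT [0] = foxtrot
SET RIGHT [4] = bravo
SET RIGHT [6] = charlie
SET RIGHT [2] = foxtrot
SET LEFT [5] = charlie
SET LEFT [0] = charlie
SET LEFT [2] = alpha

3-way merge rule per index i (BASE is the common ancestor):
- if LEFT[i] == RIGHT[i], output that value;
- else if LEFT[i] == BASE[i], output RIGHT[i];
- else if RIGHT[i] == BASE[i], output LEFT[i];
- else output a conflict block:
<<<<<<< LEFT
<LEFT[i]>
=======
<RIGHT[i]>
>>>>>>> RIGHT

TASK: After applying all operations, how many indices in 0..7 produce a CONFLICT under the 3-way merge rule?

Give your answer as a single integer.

Answer: 0

Derivation:
Final LEFT:  [charlie, delta, alpha, foxtrot, foxtrot, charlie, alpha, charlie]
Final RIGHT: [foxtrot, delta, foxtrot, foxtrot, bravo, delta, charlie, charlie]
i=0: L=charlie, R=foxtrot=BASE -> take LEFT -> charlie
i=1: L=delta R=delta -> agree -> delta
i=2: L=alpha=BASE, R=foxtrot -> take RIGHT -> foxtrot
i=3: L=foxtrot R=foxtrot -> agree -> foxtrot
i=4: L=foxtrot=BASE, R=bravo -> take RIGHT -> bravo
i=5: L=charlie, R=delta=BASE -> take LEFT -> charlie
i=6: L=alpha=BASE, R=charlie -> take RIGHT -> charlie
i=7: L=charlie R=charlie -> agree -> charlie
Conflict count: 0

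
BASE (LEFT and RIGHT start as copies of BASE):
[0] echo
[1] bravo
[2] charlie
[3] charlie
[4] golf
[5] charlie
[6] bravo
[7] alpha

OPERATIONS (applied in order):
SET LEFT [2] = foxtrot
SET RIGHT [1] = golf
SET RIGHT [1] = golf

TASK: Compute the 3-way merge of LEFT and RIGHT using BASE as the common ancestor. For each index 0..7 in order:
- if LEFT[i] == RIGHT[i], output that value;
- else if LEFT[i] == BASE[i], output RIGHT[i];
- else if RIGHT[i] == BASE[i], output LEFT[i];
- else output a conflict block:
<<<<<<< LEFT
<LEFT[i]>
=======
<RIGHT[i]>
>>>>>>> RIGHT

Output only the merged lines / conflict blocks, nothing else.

Answer: echo
golf
foxtrot
charlie
golf
charlie
bravo
alpha

Derivation:
Final LEFT:  [echo, bravo, foxtrot, charlie, golf, charlie, bravo, alpha]
Final RIGHT: [echo, golf, charlie, charlie, golf, charlie, bravo, alpha]
i=0: L=echo R=echo -> agree -> echo
i=1: L=bravo=BASE, R=golf -> take RIGHT -> golf
i=2: L=foxtrot, R=charlie=BASE -> take LEFT -> foxtrot
i=3: L=charlie R=charlie -> agree -> charlie
i=4: L=golf R=golf -> agree -> golf
i=5: L=charlie R=charlie -> agree -> charlie
i=6: L=bravo R=bravo -> agree -> bravo
i=7: L=alpha R=alpha -> agree -> alpha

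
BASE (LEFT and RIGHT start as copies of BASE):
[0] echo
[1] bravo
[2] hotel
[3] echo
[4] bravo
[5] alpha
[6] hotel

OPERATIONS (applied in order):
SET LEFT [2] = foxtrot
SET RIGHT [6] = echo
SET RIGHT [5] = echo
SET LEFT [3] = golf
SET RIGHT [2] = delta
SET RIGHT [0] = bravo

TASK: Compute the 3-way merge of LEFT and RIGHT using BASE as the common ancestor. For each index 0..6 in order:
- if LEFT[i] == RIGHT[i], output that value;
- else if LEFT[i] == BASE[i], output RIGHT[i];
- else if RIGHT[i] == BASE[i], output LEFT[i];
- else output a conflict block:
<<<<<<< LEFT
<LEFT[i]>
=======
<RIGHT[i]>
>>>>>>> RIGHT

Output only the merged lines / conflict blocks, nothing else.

Final LEFT:  [echo, bravo, foxtrot, golf, bravo, alpha, hotel]
Final RIGHT: [bravo, bravo, delta, echo, bravo, echo, echo]
i=0: L=echo=BASE, R=bravo -> take RIGHT -> bravo
i=1: L=bravo R=bravo -> agree -> bravo
i=2: BASE=hotel L=foxtrot R=delta all differ -> CONFLICT
i=3: L=golf, R=echo=BASE -> take LEFT -> golf
i=4: L=bravo R=bravo -> agree -> bravo
i=5: L=alpha=BASE, R=echo -> take RIGHT -> echo
i=6: L=hotel=BASE, R=echo -> take RIGHT -> echo

Answer: bravo
bravo
<<<<<<< LEFT
foxtrot
=======
delta
>>>>>>> RIGHT
golf
bravo
echo
echo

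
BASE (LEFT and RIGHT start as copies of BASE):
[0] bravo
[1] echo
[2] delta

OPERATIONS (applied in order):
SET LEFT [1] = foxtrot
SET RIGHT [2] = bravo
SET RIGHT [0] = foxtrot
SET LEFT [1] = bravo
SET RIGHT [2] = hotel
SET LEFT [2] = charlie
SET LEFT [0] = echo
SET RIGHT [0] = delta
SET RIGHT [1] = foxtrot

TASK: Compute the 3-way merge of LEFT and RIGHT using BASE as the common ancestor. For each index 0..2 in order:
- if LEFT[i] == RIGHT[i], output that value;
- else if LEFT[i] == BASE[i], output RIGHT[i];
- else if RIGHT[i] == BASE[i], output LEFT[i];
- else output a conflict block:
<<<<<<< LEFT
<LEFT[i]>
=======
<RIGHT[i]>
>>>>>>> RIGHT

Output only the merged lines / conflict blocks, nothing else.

Final LEFT:  [echo, bravo, charlie]
Final RIGHT: [delta, foxtrot, hotel]
i=0: BASE=bravo L=echo R=delta all differ -> CONFLICT
i=1: BASE=echo L=bravo R=foxtrot all differ -> CONFLICT
i=2: BASE=delta L=charlie R=hotel all differ -> CONFLICT

Answer: <<<<<<< LEFT
echo
=======
delta
>>>>>>> RIGHT
<<<<<<< LEFT
bravo
=======
foxtrot
>>>>>>> RIGHT
<<<<<<< LEFT
charlie
=======
hotel
>>>>>>> RIGHT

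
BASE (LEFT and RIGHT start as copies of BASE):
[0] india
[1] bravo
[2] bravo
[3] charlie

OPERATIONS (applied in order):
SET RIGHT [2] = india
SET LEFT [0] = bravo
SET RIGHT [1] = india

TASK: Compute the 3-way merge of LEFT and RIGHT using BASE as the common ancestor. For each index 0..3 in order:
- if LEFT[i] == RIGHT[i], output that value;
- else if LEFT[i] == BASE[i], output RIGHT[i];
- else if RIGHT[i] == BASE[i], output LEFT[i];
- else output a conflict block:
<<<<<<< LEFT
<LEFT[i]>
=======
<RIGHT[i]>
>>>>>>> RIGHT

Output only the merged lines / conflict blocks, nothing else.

Final LEFT:  [bravo, bravo, bravo, charlie]
Final RIGHT: [india, india, india, charlie]
i=0: L=bravo, R=india=BASE -> take LEFT -> bravo
i=1: L=bravo=BASE, R=india -> take RIGHT -> india
i=2: L=bravo=BASE, R=india -> take RIGHT -> india
i=3: L=charlie R=charlie -> agree -> charlie

Answer: bravo
india
india
charlie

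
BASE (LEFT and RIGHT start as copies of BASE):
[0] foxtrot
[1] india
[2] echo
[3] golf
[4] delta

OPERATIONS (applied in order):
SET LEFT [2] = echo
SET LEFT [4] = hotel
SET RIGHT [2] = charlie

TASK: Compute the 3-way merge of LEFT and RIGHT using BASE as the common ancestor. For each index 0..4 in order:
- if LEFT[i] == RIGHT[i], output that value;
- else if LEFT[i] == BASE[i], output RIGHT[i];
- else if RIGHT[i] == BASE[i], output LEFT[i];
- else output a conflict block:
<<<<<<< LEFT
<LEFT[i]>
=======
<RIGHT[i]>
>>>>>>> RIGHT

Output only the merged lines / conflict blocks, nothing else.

Answer: foxtrot
india
charlie
golf
hotel

Derivation:
Final LEFT:  [foxtrot, india, echo, golf, hotel]
Final RIGHT: [foxtrot, india, charlie, golf, delta]
i=0: L=foxtrot R=foxtrot -> agree -> foxtrot
i=1: L=india R=india -> agree -> india
i=2: L=echo=BASE, R=charlie -> take RIGHT -> charlie
i=3: L=golf R=golf -> agree -> golf
i=4: L=hotel, R=delta=BASE -> take LEFT -> hotel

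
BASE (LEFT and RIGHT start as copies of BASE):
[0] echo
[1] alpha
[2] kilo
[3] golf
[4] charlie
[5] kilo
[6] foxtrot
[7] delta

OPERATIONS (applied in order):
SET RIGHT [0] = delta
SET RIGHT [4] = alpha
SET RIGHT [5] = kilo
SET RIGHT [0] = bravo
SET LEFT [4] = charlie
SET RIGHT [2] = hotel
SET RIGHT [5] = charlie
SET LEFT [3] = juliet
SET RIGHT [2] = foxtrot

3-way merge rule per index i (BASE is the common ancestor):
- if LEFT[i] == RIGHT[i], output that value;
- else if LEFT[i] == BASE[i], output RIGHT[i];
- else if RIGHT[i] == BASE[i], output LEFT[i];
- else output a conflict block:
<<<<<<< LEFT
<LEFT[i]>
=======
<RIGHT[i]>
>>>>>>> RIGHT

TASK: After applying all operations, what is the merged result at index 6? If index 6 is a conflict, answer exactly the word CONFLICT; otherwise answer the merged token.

Answer: foxtrot

Derivation:
Final LEFT:  [echo, alpha, kilo, juliet, charlie, kilo, foxtrot, delta]
Final RIGHT: [bravo, alpha, foxtrot, golf, alpha, charlie, foxtrot, delta]
i=0: L=echo=BASE, R=bravo -> take RIGHT -> bravo
i=1: L=alpha R=alpha -> agree -> alpha
i=2: L=kilo=BASE, R=foxtrot -> take RIGHT -> foxtrot
i=3: L=juliet, R=golf=BASE -> take LEFT -> juliet
i=4: L=charlie=BASE, R=alpha -> take RIGHT -> alpha
i=5: L=kilo=BASE, R=charlie -> take RIGHT -> charlie
i=6: L=foxtrot R=foxtrot -> agree -> foxtrot
i=7: L=delta R=delta -> agree -> delta
Index 6 -> foxtrot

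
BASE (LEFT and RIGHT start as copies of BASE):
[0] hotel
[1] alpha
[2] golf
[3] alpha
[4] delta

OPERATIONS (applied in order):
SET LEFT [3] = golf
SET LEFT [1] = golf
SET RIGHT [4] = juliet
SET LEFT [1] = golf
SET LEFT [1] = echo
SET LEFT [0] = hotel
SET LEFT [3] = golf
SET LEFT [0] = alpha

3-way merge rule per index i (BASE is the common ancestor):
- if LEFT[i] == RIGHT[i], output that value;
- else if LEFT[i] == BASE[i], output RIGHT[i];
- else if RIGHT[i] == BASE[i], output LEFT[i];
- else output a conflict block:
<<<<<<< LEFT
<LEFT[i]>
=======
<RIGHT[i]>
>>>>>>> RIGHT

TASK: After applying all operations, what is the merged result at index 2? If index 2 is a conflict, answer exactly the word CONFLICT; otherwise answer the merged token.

Answer: golf

Derivation:
Final LEFT:  [alpha, echo, golf, golf, delta]
Final RIGHT: [hotel, alpha, golf, alpha, juliet]
i=0: L=alpha, R=hotel=BASE -> take LEFT -> alpha
i=1: L=echo, R=alpha=BASE -> take LEFT -> echo
i=2: L=golf R=golf -> agree -> golf
i=3: L=golf, R=alpha=BASE -> take LEFT -> golf
i=4: L=delta=BASE, R=juliet -> take RIGHT -> juliet
Index 2 -> golf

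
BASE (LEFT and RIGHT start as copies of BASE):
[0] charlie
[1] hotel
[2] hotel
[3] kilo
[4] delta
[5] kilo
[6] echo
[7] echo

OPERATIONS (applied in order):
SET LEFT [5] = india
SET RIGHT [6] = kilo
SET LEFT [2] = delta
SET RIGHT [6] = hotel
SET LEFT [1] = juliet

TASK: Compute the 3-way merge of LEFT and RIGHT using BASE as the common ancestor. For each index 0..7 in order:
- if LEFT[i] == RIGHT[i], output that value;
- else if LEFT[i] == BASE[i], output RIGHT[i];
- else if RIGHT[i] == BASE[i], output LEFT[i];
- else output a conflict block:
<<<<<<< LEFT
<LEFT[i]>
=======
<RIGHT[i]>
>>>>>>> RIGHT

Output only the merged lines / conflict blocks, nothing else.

Answer: charlie
juliet
delta
kilo
delta
india
hotel
echo

Derivation:
Final LEFT:  [charlie, juliet, delta, kilo, delta, india, echo, echo]
Final RIGHT: [charlie, hotel, hotel, kilo, delta, kilo, hotel, echo]
i=0: L=charlie R=charlie -> agree -> charlie
i=1: L=juliet, R=hotel=BASE -> take LEFT -> juliet
i=2: L=delta, R=hotel=BASE -> take LEFT -> delta
i=3: L=kilo R=kilo -> agree -> kilo
i=4: L=delta R=delta -> agree -> delta
i=5: L=india, R=kilo=BASE -> take LEFT -> india
i=6: L=echo=BASE, R=hotel -> take RIGHT -> hotel
i=7: L=echo R=echo -> agree -> echo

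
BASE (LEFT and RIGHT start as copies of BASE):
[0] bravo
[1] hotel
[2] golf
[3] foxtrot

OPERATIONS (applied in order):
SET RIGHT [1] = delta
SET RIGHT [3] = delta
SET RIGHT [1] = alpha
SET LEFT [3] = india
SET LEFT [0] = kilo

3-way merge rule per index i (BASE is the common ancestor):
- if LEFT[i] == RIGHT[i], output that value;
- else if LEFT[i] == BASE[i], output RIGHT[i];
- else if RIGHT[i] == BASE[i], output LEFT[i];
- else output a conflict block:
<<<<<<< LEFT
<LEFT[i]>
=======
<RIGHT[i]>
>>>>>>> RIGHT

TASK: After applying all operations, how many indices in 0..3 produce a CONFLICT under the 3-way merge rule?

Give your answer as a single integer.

Answer: 1

Derivation:
Final LEFT:  [kilo, hotel, golf, india]
Final RIGHT: [bravo, alpha, golf, delta]
i=0: L=kilo, R=bravo=BASE -> take LEFT -> kilo
i=1: L=hotel=BASE, R=alpha -> take RIGHT -> alpha
i=2: L=golf R=golf -> agree -> golf
i=3: BASE=foxtrot L=india R=delta all differ -> CONFLICT
Conflict count: 1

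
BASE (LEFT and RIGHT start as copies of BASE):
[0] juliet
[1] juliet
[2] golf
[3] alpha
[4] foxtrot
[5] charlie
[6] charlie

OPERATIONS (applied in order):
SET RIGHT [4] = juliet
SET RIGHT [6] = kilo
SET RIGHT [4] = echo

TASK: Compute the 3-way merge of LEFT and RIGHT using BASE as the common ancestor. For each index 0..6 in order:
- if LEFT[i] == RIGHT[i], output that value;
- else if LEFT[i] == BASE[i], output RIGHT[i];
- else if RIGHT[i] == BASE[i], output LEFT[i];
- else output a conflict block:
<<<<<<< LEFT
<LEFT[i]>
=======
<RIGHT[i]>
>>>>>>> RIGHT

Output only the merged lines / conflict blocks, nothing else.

Answer: juliet
juliet
golf
alpha
echo
charlie
kilo

Derivation:
Final LEFT:  [juliet, juliet, golf, alpha, foxtrot, charlie, charlie]
Final RIGHT: [juliet, juliet, golf, alpha, echo, charlie, kilo]
i=0: L=juliet R=juliet -> agree -> juliet
i=1: L=juliet R=juliet -> agree -> juliet
i=2: L=golf R=golf -> agree -> golf
i=3: L=alpha R=alpha -> agree -> alpha
i=4: L=foxtrot=BASE, R=echo -> take RIGHT -> echo
i=5: L=charlie R=charlie -> agree -> charlie
i=6: L=charlie=BASE, R=kilo -> take RIGHT -> kilo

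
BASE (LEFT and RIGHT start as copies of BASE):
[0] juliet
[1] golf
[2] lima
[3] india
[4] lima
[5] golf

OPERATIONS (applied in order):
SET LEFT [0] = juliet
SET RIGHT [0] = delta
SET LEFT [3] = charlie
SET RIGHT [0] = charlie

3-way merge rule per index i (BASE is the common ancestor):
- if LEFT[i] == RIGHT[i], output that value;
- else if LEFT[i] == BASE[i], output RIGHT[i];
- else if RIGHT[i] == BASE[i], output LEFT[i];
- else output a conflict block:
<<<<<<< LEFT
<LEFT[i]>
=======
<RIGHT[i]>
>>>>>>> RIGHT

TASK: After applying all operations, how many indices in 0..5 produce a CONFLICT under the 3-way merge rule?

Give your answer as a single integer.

Answer: 0

Derivation:
Final LEFT:  [juliet, golf, lima, charlie, lima, golf]
Final RIGHT: [charlie, golf, lima, india, lima, golf]
i=0: L=juliet=BASE, R=charlie -> take RIGHT -> charlie
i=1: L=golf R=golf -> agree -> golf
i=2: L=lima R=lima -> agree -> lima
i=3: L=charlie, R=india=BASE -> take LEFT -> charlie
i=4: L=lima R=lima -> agree -> lima
i=5: L=golf R=golf -> agree -> golf
Conflict count: 0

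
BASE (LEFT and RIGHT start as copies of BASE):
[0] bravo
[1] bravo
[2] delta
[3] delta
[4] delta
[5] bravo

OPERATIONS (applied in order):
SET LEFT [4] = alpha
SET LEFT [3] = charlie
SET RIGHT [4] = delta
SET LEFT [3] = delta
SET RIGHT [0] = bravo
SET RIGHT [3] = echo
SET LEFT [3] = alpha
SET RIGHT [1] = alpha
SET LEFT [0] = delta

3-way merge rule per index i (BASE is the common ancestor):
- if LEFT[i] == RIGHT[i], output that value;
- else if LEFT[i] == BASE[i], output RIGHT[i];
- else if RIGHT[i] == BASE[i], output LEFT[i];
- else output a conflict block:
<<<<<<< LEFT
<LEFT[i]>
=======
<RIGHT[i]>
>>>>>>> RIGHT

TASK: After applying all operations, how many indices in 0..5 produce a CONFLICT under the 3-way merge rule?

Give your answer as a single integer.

Final LEFT:  [delta, bravo, delta, alpha, alpha, bravo]
Final RIGHT: [bravo, alpha, delta, echo, delta, bravo]
i=0: L=delta, R=bravo=BASE -> take LEFT -> delta
i=1: L=bravo=BASE, R=alpha -> take RIGHT -> alpha
i=2: L=delta R=delta -> agree -> delta
i=3: BASE=delta L=alpha R=echo all differ -> CONFLICT
i=4: L=alpha, R=delta=BASE -> take LEFT -> alpha
i=5: L=bravo R=bravo -> agree -> bravo
Conflict count: 1

Answer: 1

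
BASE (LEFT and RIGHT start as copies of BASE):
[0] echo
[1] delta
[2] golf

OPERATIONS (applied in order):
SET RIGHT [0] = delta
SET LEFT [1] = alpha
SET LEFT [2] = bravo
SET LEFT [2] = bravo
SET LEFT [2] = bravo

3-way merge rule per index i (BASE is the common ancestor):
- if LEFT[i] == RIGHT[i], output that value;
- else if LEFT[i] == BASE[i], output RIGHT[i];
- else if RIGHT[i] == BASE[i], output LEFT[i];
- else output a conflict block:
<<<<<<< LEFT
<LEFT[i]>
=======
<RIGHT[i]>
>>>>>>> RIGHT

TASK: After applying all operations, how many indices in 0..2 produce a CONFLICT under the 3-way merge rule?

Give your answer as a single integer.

Answer: 0

Derivation:
Final LEFT:  [echo, alpha, bravo]
Final RIGHT: [delta, delta, golf]
i=0: L=echo=BASE, R=delta -> take RIGHT -> delta
i=1: L=alpha, R=delta=BASE -> take LEFT -> alpha
i=2: L=bravo, R=golf=BASE -> take LEFT -> bravo
Conflict count: 0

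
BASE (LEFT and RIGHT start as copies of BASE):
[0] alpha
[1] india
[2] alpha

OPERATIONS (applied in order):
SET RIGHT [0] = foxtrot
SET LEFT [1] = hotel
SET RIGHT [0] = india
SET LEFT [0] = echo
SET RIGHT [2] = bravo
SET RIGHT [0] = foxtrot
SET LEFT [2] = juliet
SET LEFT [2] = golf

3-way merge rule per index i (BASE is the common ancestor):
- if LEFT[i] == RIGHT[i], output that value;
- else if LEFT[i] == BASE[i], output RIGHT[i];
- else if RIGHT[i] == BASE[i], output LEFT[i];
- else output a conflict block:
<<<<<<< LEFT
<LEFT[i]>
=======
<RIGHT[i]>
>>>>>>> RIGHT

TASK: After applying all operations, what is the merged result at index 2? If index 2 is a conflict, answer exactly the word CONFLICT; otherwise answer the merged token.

Answer: CONFLICT

Derivation:
Final LEFT:  [echo, hotel, golf]
Final RIGHT: [foxtrot, india, bravo]
i=0: BASE=alpha L=echo R=foxtrot all differ -> CONFLICT
i=1: L=hotel, R=india=BASE -> take LEFT -> hotel
i=2: BASE=alpha L=golf R=bravo all differ -> CONFLICT
Index 2 -> CONFLICT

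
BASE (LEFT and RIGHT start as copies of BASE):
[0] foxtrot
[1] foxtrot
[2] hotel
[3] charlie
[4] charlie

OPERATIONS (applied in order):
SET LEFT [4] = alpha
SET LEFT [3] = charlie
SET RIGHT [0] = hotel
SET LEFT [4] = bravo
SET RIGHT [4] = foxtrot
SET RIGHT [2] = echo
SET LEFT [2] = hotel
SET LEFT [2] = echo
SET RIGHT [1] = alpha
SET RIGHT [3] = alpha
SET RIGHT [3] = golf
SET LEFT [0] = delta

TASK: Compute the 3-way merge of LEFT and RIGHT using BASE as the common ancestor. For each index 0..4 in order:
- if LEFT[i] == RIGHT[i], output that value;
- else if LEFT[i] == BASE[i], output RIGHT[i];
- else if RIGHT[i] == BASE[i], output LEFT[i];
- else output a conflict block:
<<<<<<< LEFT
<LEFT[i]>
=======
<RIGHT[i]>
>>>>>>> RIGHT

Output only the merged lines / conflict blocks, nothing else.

Answer: <<<<<<< LEFT
delta
=======
hotel
>>>>>>> RIGHT
alpha
echo
golf
<<<<<<< LEFT
bravo
=======
foxtrot
>>>>>>> RIGHT

Derivation:
Final LEFT:  [delta, foxtrot, echo, charlie, bravo]
Final RIGHT: [hotel, alpha, echo, golf, foxtrot]
i=0: BASE=foxtrot L=delta R=hotel all differ -> CONFLICT
i=1: L=foxtrot=BASE, R=alpha -> take RIGHT -> alpha
i=2: L=echo R=echo -> agree -> echo
i=3: L=charlie=BASE, R=golf -> take RIGHT -> golf
i=4: BASE=charlie L=bravo R=foxtrot all differ -> CONFLICT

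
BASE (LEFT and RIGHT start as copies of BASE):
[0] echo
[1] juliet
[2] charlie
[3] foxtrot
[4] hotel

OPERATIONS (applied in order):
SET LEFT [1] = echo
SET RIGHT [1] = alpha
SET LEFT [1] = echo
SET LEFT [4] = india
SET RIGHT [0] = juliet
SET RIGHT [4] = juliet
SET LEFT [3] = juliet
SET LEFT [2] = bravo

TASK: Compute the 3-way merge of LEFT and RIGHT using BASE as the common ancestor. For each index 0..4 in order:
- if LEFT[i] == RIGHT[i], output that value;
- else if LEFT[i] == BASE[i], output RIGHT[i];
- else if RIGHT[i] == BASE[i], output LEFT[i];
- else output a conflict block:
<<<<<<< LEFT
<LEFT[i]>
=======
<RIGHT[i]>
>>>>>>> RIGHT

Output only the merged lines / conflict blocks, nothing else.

Answer: juliet
<<<<<<< LEFT
echo
=======
alpha
>>>>>>> RIGHT
bravo
juliet
<<<<<<< LEFT
india
=======
juliet
>>>>>>> RIGHT

Derivation:
Final LEFT:  [echo, echo, bravo, juliet, india]
Final RIGHT: [juliet, alpha, charlie, foxtrot, juliet]
i=0: L=echo=BASE, R=juliet -> take RIGHT -> juliet
i=1: BASE=juliet L=echo R=alpha all differ -> CONFLICT
i=2: L=bravo, R=charlie=BASE -> take LEFT -> bravo
i=3: L=juliet, R=foxtrot=BASE -> take LEFT -> juliet
i=4: BASE=hotel L=india R=juliet all differ -> CONFLICT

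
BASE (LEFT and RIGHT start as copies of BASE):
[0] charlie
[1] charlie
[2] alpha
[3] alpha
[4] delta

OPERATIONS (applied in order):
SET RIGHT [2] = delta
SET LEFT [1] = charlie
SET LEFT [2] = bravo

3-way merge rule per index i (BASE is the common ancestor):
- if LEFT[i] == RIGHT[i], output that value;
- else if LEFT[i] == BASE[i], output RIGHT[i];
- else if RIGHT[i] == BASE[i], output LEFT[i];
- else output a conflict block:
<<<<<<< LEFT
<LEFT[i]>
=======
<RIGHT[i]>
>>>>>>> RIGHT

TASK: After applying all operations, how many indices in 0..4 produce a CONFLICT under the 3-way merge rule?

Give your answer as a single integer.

Answer: 1

Derivation:
Final LEFT:  [charlie, charlie, bravo, alpha, delta]
Final RIGHT: [charlie, charlie, delta, alpha, delta]
i=0: L=charlie R=charlie -> agree -> charlie
i=1: L=charlie R=charlie -> agree -> charlie
i=2: BASE=alpha L=bravo R=delta all differ -> CONFLICT
i=3: L=alpha R=alpha -> agree -> alpha
i=4: L=delta R=delta -> agree -> delta
Conflict count: 1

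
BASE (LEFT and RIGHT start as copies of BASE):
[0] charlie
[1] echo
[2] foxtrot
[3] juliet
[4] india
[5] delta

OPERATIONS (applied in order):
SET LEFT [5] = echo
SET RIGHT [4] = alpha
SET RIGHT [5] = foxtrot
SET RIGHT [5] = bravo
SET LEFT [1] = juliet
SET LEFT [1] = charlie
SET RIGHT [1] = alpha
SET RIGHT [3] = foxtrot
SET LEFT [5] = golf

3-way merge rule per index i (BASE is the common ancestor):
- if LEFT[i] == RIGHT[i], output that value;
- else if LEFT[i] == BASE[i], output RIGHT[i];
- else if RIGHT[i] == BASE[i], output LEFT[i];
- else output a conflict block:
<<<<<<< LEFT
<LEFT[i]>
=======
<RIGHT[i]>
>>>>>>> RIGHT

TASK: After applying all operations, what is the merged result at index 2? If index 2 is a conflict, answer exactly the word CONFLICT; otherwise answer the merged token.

Answer: foxtrot

Derivation:
Final LEFT:  [charlie, charlie, foxtrot, juliet, india, golf]
Final RIGHT: [charlie, alpha, foxtrot, foxtrot, alpha, bravo]
i=0: L=charlie R=charlie -> agree -> charlie
i=1: BASE=echo L=charlie R=alpha all differ -> CONFLICT
i=2: L=foxtrot R=foxtrot -> agree -> foxtrot
i=3: L=juliet=BASE, R=foxtrot -> take RIGHT -> foxtrot
i=4: L=india=BASE, R=alpha -> take RIGHT -> alpha
i=5: BASE=delta L=golf R=bravo all differ -> CONFLICT
Index 2 -> foxtrot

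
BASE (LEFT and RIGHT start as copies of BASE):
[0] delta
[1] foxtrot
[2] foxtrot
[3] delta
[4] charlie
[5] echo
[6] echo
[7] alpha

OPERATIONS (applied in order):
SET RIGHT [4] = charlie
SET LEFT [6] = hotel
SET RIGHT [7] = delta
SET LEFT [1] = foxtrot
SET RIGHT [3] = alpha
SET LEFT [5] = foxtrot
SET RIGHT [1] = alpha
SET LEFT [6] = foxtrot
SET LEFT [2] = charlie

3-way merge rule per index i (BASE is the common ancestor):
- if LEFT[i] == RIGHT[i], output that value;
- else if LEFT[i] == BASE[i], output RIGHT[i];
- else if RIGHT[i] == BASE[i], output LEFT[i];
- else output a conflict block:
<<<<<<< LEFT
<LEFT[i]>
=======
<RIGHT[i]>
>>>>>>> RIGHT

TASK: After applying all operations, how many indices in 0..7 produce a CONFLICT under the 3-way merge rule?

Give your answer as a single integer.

Final LEFT:  [delta, foxtrot, charlie, delta, charlie, foxtrot, foxtrot, alpha]
Final RIGHT: [delta, alpha, foxtrot, alpha, charlie, echo, echo, delta]
i=0: L=delta R=delta -> agree -> delta
i=1: L=foxtrot=BASE, R=alpha -> take RIGHT -> alpha
i=2: L=charlie, R=foxtrot=BASE -> take LEFT -> charlie
i=3: L=delta=BASE, R=alpha -> take RIGHT -> alpha
i=4: L=charlie R=charlie -> agree -> charlie
i=5: L=foxtrot, R=echo=BASE -> take LEFT -> foxtrot
i=6: L=foxtrot, R=echo=BASE -> take LEFT -> foxtrot
i=7: L=alpha=BASE, R=delta -> take RIGHT -> delta
Conflict count: 0

Answer: 0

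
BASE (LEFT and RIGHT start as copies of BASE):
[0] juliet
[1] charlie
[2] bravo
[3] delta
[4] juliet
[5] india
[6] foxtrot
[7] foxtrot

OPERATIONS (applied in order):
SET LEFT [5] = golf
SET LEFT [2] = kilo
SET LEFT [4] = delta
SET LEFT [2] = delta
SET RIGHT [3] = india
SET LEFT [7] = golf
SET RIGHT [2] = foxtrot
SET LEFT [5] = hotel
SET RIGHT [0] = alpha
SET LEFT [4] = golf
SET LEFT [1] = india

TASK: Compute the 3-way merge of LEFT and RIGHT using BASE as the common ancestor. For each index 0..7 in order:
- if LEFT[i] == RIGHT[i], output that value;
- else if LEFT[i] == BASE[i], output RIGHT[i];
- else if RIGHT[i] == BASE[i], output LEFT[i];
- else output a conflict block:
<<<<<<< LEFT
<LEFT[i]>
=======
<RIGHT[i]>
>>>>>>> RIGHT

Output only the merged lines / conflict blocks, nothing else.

Final LEFT:  [juliet, india, delta, delta, golf, hotel, foxtrot, golf]
Final RIGHT: [alpha, charlie, foxtrot, india, juliet, india, foxtrot, foxtrot]
i=0: L=juliet=BASE, R=alpha -> take RIGHT -> alpha
i=1: L=india, R=charlie=BASE -> take LEFT -> india
i=2: BASE=bravo L=delta R=foxtrot all differ -> CONFLICT
i=3: L=delta=BASE, R=india -> take RIGHT -> india
i=4: L=golf, R=juliet=BASE -> take LEFT -> golf
i=5: L=hotel, R=india=BASE -> take LEFT -> hotel
i=6: L=foxtrot R=foxtrot -> agree -> foxtrot
i=7: L=golf, R=foxtrot=BASE -> take LEFT -> golf

Answer: alpha
india
<<<<<<< LEFT
delta
=======
foxtrot
>>>>>>> RIGHT
india
golf
hotel
foxtrot
golf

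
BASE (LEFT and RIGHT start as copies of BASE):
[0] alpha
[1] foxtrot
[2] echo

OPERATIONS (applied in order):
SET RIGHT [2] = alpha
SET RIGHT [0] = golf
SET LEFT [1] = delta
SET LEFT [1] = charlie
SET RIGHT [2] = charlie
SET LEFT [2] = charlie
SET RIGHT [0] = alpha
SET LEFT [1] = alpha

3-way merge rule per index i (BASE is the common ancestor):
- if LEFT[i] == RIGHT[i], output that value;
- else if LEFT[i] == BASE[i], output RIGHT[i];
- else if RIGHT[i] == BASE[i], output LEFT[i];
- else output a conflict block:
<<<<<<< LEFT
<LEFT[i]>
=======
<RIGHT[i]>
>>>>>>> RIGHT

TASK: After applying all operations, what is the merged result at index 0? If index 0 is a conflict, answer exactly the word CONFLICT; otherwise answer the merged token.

Final LEFT:  [alpha, alpha, charlie]
Final RIGHT: [alpha, foxtrot, charlie]
i=0: L=alpha R=alpha -> agree -> alpha
i=1: L=alpha, R=foxtrot=BASE -> take LEFT -> alpha
i=2: L=charlie R=charlie -> agree -> charlie
Index 0 -> alpha

Answer: alpha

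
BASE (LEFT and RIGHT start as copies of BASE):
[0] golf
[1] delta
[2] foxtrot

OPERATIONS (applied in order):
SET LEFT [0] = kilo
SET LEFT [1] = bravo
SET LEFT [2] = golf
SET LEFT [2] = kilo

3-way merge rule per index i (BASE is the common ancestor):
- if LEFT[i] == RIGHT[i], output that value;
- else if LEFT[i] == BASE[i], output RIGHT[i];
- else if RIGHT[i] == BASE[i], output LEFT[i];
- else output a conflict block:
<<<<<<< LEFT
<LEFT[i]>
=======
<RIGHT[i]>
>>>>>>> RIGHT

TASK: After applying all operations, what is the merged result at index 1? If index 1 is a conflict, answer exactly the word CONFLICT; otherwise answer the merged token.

Answer: bravo

Derivation:
Final LEFT:  [kilo, bravo, kilo]
Final RIGHT: [golf, delta, foxtrot]
i=0: L=kilo, R=golf=BASE -> take LEFT -> kilo
i=1: L=bravo, R=delta=BASE -> take LEFT -> bravo
i=2: L=kilo, R=foxtrot=BASE -> take LEFT -> kilo
Index 1 -> bravo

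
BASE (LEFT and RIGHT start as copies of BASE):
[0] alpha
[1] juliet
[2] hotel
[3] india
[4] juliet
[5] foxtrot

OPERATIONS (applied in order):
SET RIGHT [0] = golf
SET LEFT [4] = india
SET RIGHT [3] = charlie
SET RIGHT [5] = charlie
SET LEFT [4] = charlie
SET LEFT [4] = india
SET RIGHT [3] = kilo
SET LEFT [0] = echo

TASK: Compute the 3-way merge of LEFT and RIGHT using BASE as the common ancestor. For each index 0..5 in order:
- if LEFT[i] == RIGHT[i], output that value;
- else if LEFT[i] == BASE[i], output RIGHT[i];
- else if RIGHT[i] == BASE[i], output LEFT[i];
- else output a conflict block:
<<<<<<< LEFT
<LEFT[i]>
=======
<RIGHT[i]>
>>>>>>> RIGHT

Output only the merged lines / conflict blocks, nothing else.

Answer: <<<<<<< LEFT
echo
=======
golf
>>>>>>> RIGHT
juliet
hotel
kilo
india
charlie

Derivation:
Final LEFT:  [echo, juliet, hotel, india, india, foxtrot]
Final RIGHT: [golf, juliet, hotel, kilo, juliet, charlie]
i=0: BASE=alpha L=echo R=golf all differ -> CONFLICT
i=1: L=juliet R=juliet -> agree -> juliet
i=2: L=hotel R=hotel -> agree -> hotel
i=3: L=india=BASE, R=kilo -> take RIGHT -> kilo
i=4: L=india, R=juliet=BASE -> take LEFT -> india
i=5: L=foxtrot=BASE, R=charlie -> take RIGHT -> charlie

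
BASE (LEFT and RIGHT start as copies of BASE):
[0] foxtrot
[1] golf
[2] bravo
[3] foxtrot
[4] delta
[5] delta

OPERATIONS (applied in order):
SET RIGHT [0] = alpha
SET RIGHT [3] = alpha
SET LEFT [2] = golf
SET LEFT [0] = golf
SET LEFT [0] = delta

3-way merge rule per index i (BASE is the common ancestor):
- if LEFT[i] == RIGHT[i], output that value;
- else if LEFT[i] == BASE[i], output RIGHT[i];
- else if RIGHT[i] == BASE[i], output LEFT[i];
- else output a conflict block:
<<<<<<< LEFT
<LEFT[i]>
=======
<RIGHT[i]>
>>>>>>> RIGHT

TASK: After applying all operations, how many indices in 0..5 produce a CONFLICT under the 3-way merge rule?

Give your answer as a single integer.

Answer: 1

Derivation:
Final LEFT:  [delta, golf, golf, foxtrot, delta, delta]
Final RIGHT: [alpha, golf, bravo, alpha, delta, delta]
i=0: BASE=foxtrot L=delta R=alpha all differ -> CONFLICT
i=1: L=golf R=golf -> agree -> golf
i=2: L=golf, R=bravo=BASE -> take LEFT -> golf
i=3: L=foxtrot=BASE, R=alpha -> take RIGHT -> alpha
i=4: L=delta R=delta -> agree -> delta
i=5: L=delta R=delta -> agree -> delta
Conflict count: 1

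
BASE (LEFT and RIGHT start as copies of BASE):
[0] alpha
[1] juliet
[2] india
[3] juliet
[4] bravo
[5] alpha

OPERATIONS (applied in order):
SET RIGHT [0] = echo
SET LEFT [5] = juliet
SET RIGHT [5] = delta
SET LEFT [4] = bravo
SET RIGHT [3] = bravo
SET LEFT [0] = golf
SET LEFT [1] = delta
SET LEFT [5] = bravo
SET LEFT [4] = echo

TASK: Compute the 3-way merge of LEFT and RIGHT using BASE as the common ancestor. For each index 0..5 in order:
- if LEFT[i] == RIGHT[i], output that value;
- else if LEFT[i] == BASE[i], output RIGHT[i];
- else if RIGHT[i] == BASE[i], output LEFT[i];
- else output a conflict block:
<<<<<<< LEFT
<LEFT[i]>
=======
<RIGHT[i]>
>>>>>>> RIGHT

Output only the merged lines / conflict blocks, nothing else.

Answer: <<<<<<< LEFT
golf
=======
echo
>>>>>>> RIGHT
delta
india
bravo
echo
<<<<<<< LEFT
bravo
=======
delta
>>>>>>> RIGHT

Derivation:
Final LEFT:  [golf, delta, india, juliet, echo, bravo]
Final RIGHT: [echo, juliet, india, bravo, bravo, delta]
i=0: BASE=alpha L=golf R=echo all differ -> CONFLICT
i=1: L=delta, R=juliet=BASE -> take LEFT -> delta
i=2: L=india R=india -> agree -> india
i=3: L=juliet=BASE, R=bravo -> take RIGHT -> bravo
i=4: L=echo, R=bravo=BASE -> take LEFT -> echo
i=5: BASE=alpha L=bravo R=delta all differ -> CONFLICT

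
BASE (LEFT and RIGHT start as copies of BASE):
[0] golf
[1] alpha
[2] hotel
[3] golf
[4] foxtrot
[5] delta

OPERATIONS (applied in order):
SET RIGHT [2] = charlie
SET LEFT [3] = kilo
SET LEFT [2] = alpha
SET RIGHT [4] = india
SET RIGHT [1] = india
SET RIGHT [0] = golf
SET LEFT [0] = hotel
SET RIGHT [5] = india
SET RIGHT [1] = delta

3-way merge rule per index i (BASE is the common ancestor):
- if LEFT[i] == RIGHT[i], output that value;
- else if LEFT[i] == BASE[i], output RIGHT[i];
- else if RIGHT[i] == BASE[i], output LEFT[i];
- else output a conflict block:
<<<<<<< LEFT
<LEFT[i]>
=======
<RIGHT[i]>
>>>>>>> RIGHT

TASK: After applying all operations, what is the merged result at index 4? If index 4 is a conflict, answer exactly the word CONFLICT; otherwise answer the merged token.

Answer: india

Derivation:
Final LEFT:  [hotel, alpha, alpha, kilo, foxtrot, delta]
Final RIGHT: [golf, delta, charlie, golf, india, india]
i=0: L=hotel, R=golf=BASE -> take LEFT -> hotel
i=1: L=alpha=BASE, R=delta -> take RIGHT -> delta
i=2: BASE=hotel L=alpha R=charlie all differ -> CONFLICT
i=3: L=kilo, R=golf=BASE -> take LEFT -> kilo
i=4: L=foxtrot=BASE, R=india -> take RIGHT -> india
i=5: L=delta=BASE, R=india -> take RIGHT -> india
Index 4 -> india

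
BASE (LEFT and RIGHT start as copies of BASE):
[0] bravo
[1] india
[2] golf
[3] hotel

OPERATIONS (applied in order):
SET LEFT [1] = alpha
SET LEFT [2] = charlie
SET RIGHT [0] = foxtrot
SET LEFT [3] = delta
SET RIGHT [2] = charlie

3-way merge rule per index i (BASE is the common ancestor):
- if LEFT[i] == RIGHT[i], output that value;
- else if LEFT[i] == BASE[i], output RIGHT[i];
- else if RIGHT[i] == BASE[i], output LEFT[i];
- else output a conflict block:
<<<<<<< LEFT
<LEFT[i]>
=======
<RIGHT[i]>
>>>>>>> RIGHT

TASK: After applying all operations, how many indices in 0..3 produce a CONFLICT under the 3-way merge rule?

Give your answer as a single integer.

Final LEFT:  [bravo, alpha, charlie, delta]
Final RIGHT: [foxtrot, india, charlie, hotel]
i=0: L=bravo=BASE, R=foxtrot -> take RIGHT -> foxtrot
i=1: L=alpha, R=india=BASE -> take LEFT -> alpha
i=2: L=charlie R=charlie -> agree -> charlie
i=3: L=delta, R=hotel=BASE -> take LEFT -> delta
Conflict count: 0

Answer: 0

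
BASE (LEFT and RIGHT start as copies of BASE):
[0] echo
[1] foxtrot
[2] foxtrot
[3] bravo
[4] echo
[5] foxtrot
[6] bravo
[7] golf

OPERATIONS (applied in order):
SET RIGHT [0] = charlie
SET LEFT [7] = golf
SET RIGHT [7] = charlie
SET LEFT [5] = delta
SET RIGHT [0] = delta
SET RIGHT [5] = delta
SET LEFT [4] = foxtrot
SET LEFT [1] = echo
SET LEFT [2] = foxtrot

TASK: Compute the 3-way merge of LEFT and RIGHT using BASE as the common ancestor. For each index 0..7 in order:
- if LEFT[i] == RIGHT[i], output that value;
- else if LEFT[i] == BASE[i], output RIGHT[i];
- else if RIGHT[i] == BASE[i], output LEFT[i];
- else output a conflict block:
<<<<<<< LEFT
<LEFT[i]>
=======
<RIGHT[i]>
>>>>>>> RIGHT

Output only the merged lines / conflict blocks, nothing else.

Final LEFT:  [echo, echo, foxtrot, bravo, foxtrot, delta, bravo, golf]
Final RIGHT: [delta, foxtrot, foxtrot, bravo, echo, delta, bravo, charlie]
i=0: L=echo=BASE, R=delta -> take RIGHT -> delta
i=1: L=echo, R=foxtrot=BASE -> take LEFT -> echo
i=2: L=foxtrot R=foxtrot -> agree -> foxtrot
i=3: L=bravo R=bravo -> agree -> bravo
i=4: L=foxtrot, R=echo=BASE -> take LEFT -> foxtrot
i=5: L=delta R=delta -> agree -> delta
i=6: L=bravo R=bravo -> agree -> bravo
i=7: L=golf=BASE, R=charlie -> take RIGHT -> charlie

Answer: delta
echo
foxtrot
bravo
foxtrot
delta
bravo
charlie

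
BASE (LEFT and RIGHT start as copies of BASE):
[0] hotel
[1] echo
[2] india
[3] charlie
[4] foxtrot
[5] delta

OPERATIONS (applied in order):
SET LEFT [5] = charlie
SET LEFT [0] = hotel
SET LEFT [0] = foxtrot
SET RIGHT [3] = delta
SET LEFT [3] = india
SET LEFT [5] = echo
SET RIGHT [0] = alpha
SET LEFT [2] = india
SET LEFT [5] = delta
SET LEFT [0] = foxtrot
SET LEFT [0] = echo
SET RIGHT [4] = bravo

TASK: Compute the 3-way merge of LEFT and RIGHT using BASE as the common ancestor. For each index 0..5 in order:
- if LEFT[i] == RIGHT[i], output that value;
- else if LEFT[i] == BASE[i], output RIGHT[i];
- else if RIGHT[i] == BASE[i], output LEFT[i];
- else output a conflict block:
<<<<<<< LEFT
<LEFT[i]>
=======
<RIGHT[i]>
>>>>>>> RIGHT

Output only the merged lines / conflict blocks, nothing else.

Answer: <<<<<<< LEFT
echo
=======
alpha
>>>>>>> RIGHT
echo
india
<<<<<<< LEFT
india
=======
delta
>>>>>>> RIGHT
bravo
delta

Derivation:
Final LEFT:  [echo, echo, india, india, foxtrot, delta]
Final RIGHT: [alpha, echo, india, delta, bravo, delta]
i=0: BASE=hotel L=echo R=alpha all differ -> CONFLICT
i=1: L=echo R=echo -> agree -> echo
i=2: L=india R=india -> agree -> india
i=3: BASE=charlie L=india R=delta all differ -> CONFLICT
i=4: L=foxtrot=BASE, R=bravo -> take RIGHT -> bravo
i=5: L=delta R=delta -> agree -> delta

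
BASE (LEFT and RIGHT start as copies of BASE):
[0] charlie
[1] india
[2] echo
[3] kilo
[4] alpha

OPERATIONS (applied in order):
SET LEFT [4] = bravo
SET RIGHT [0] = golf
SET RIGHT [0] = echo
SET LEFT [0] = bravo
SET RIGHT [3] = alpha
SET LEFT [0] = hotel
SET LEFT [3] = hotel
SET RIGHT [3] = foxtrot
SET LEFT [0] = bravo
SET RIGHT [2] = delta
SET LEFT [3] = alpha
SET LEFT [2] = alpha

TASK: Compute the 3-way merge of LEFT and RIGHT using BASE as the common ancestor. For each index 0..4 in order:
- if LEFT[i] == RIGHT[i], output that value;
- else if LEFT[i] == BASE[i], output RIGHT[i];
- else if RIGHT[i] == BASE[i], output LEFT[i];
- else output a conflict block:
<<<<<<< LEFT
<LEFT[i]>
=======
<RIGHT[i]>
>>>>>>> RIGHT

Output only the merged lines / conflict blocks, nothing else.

Final LEFT:  [bravo, india, alpha, alpha, bravo]
Final RIGHT: [echo, india, delta, foxtrot, alpha]
i=0: BASE=charlie L=bravo R=echo all differ -> CONFLICT
i=1: L=india R=india -> agree -> india
i=2: BASE=echo L=alpha R=delta all differ -> CONFLICT
i=3: BASE=kilo L=alpha R=foxtrot all differ -> CONFLICT
i=4: L=bravo, R=alpha=BASE -> take LEFT -> bravo

Answer: <<<<<<< LEFT
bravo
=======
echo
>>>>>>> RIGHT
india
<<<<<<< LEFT
alpha
=======
delta
>>>>>>> RIGHT
<<<<<<< LEFT
alpha
=======
foxtrot
>>>>>>> RIGHT
bravo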